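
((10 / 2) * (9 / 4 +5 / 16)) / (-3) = -205 / 48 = -4.27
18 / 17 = 1.06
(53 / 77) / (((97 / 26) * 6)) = 689 / 22407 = 0.03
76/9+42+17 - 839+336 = -3920/9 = -435.56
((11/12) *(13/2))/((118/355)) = 50765/2832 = 17.93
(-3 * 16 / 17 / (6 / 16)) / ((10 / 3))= -192 / 85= -2.26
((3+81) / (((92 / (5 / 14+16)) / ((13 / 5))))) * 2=77.66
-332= -332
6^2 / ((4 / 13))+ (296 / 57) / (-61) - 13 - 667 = -1957847 / 3477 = -563.09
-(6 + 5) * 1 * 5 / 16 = -55 / 16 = -3.44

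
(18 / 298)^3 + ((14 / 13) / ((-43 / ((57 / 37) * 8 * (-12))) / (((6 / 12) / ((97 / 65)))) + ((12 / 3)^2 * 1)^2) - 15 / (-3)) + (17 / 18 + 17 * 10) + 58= 233.95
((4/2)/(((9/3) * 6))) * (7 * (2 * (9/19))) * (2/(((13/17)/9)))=4284/247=17.34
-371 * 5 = -1855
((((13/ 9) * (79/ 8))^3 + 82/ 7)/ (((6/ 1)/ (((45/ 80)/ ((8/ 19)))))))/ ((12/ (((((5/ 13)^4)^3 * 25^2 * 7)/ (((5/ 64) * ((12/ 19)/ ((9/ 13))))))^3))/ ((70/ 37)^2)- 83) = -1692605031650343048710283255786634981632232666015625/ 183675632189796048138286376589872546261298187111968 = -9.22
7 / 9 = 0.78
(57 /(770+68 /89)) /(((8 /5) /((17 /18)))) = 143735 /3292704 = 0.04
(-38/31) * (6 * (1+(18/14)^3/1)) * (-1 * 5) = 1222080/10633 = 114.93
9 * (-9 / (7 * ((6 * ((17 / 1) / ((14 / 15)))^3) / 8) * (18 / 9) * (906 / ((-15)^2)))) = -1176 / 3709315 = -0.00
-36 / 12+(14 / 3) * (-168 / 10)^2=1314.12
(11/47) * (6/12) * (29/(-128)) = -319/12032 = -0.03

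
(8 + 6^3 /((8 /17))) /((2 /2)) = 467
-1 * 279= -279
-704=-704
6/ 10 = 3/ 5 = 0.60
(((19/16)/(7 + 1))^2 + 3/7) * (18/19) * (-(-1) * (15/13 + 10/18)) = 1291975/1770496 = 0.73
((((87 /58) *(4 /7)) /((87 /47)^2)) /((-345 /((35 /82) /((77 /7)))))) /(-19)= 2209 /1491751503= 0.00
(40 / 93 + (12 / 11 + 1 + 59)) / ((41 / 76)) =114.04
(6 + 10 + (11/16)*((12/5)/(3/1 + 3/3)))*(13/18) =17069/1440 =11.85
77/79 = 0.97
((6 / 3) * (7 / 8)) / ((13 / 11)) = 77 / 52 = 1.48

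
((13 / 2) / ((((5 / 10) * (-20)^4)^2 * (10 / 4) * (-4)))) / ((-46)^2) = -0.00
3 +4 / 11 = 37 / 11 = 3.36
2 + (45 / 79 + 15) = 1388 / 79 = 17.57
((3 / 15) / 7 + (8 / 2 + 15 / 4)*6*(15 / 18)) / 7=5429 / 980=5.54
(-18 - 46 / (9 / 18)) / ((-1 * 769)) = 110 / 769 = 0.14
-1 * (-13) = 13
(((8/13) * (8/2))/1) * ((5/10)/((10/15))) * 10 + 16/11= 2848/143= 19.92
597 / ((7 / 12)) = 7164 / 7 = 1023.43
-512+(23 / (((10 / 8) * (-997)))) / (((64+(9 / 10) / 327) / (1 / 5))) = -178057520216 / 347768555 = -512.00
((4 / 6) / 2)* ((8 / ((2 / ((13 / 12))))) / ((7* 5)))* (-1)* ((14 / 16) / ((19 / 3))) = -0.01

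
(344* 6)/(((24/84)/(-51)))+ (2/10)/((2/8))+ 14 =-1842046/5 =-368409.20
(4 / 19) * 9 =36 / 19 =1.89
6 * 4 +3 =27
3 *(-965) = -2895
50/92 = 25/46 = 0.54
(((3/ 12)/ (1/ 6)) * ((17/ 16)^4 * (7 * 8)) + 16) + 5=2098005/ 16384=128.05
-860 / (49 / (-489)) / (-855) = -28036 / 2793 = -10.04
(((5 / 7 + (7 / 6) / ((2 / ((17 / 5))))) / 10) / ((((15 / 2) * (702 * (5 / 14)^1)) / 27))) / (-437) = -1133 / 127822500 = -0.00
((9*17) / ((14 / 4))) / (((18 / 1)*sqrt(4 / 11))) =17*sqrt(11) / 14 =4.03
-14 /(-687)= 14 /687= 0.02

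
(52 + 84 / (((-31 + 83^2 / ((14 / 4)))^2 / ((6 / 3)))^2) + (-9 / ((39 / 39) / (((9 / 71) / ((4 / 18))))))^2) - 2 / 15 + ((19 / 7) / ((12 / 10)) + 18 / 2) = 423684649014988516233 / 4734726525804777740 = 89.48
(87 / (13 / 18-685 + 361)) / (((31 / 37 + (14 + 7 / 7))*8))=-28971 / 13639736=-0.00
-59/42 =-1.40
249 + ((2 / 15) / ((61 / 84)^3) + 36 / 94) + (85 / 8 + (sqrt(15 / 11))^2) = 1228504039361 / 4693967080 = 261.72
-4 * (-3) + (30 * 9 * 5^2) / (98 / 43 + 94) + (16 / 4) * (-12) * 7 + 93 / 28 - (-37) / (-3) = -507929 / 1932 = -262.90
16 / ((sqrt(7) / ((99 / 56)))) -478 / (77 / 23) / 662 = -5497 / 25487 + 198 *sqrt(7) / 49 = 10.48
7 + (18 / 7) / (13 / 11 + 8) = 7.28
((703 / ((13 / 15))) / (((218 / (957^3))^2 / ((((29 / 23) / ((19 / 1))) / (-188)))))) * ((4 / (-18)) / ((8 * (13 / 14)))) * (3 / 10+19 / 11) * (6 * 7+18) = 584859529932291149517135 / 34728448144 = 16840934772184.36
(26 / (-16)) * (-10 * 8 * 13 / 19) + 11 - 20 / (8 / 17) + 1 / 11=24051 / 418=57.54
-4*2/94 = -4/47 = -0.09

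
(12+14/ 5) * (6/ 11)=444/ 55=8.07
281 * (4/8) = 140.50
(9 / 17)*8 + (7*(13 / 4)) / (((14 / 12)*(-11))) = 921 / 374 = 2.46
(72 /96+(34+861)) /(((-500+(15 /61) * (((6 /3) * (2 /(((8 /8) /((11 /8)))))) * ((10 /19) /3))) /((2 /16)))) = -4152697 /18535200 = -0.22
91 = 91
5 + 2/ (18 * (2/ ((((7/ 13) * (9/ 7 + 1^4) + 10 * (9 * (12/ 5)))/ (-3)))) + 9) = 31427/ 6003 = 5.24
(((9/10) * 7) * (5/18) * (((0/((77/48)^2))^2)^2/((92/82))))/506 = 0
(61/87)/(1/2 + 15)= 122/2697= 0.05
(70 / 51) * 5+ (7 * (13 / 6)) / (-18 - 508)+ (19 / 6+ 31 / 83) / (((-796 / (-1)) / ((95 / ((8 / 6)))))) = 50694537113 / 7089360672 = 7.15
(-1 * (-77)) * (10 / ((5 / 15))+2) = 2464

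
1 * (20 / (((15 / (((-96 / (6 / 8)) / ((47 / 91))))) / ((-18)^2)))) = -5031936 / 47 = -107062.47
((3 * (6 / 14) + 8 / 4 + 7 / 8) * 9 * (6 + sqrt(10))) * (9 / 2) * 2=18873 * sqrt(10) / 56 + 56619 / 28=3087.85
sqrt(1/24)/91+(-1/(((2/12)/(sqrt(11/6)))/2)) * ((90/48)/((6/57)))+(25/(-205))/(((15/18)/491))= -285 * sqrt(66)/8 - 2946/41+sqrt(6)/1092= -361.27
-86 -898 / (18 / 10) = -584.89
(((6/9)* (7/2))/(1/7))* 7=343/3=114.33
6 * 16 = 96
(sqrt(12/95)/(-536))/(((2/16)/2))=-0.01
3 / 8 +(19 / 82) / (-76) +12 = 12.37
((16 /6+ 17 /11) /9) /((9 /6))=0.31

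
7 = 7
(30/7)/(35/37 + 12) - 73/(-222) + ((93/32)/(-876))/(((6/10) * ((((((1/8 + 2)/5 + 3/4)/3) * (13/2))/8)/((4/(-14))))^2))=93069743413859/142000491797346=0.66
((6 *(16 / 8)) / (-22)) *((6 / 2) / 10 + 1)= -39 / 55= -0.71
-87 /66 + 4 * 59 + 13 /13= 5185 /22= 235.68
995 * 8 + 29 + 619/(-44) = 350897/44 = 7974.93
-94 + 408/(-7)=-1066/7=-152.29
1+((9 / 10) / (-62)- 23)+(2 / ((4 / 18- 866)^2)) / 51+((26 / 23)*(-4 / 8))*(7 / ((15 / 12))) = -46326285183713 / 1839824287360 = -25.18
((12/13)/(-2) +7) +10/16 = 745/104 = 7.16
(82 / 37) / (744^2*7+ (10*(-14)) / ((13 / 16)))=533 / 931836416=0.00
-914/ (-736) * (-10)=-2285/ 184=-12.42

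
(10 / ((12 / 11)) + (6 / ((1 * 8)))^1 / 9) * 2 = 37 / 2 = 18.50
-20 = -20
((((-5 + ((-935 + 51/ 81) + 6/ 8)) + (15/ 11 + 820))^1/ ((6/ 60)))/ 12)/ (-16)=696505/ 114048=6.11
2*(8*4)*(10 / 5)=128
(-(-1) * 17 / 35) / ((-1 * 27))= -17 / 945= -0.02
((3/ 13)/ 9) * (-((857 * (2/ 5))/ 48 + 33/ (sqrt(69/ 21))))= -11 * sqrt(161)/ 299 - 857/ 4680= -0.65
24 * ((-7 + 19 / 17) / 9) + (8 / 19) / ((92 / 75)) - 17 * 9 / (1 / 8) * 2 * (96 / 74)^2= -126171088654 / 30510903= -4135.28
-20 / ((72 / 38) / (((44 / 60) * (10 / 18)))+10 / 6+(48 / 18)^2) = -37620 / 25259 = -1.49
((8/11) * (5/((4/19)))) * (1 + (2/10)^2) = 988/55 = 17.96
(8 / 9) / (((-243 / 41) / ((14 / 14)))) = -328 / 2187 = -0.15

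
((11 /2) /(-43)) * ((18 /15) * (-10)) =66 /43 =1.53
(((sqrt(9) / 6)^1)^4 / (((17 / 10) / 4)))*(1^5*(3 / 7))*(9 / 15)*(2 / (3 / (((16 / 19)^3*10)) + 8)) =368640 / 41442583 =0.01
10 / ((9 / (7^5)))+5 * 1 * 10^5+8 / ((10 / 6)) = 23340566 / 45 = 518679.24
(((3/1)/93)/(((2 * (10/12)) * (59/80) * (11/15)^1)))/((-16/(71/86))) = -3195/1730234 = -0.00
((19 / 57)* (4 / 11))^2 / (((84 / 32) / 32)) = 4096 / 22869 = 0.18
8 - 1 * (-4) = 12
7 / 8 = 0.88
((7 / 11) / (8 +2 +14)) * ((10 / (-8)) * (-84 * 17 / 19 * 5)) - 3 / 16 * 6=2368 / 209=11.33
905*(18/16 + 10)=80545/8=10068.12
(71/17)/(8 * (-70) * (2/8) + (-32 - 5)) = -71/3009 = -0.02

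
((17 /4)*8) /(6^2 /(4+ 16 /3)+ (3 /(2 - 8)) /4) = 1904 /209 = 9.11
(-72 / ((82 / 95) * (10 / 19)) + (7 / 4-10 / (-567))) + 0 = -14573095 / 92988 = -156.72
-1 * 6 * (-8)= 48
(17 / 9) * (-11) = -187 / 9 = -20.78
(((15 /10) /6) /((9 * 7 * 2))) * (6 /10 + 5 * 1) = 1 /90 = 0.01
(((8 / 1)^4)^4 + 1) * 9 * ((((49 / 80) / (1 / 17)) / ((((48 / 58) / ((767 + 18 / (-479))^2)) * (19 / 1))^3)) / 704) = 2811683142768288690947985498868436426224936676025390625 / 1433368119608228340819296256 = 1961591795090841537026775000.00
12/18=2/3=0.67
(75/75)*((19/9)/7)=19/63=0.30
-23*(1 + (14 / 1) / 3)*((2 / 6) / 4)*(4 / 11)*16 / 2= -31.60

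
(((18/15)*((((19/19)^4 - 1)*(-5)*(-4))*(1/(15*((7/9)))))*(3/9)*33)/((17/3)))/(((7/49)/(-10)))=0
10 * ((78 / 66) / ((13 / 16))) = 160 / 11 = 14.55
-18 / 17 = -1.06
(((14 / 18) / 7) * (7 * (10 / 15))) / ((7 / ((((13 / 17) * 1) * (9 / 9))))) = 26 / 459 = 0.06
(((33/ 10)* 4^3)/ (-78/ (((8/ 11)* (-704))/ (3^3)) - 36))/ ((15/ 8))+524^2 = 56033376304/ 204075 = 274572.47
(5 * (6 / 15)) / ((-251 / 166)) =-332 / 251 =-1.32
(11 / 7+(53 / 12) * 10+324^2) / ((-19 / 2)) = -4410913 / 399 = -11054.92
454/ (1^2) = 454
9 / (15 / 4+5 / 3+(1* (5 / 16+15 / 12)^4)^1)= 0.79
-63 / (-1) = 63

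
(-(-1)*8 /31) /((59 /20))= 160 /1829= 0.09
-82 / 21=-3.90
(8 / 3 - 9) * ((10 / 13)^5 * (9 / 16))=-356250 / 371293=-0.96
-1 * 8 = -8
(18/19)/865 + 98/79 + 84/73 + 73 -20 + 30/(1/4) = 16623794041/94780645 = 175.39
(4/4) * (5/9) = 5/9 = 0.56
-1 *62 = -62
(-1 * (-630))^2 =396900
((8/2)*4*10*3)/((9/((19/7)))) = 3040/21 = 144.76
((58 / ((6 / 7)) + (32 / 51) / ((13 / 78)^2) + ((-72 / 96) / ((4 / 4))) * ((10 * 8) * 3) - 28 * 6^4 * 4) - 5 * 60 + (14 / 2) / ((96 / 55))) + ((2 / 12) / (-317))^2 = -71603713194125 / 491994144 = -145537.73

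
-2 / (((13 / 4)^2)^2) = -512 / 28561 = -0.02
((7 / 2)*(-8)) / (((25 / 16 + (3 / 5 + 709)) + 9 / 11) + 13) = -24640 / 637983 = -0.04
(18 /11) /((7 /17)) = 306 /77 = 3.97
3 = 3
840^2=705600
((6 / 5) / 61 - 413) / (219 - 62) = -125959 / 47885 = -2.63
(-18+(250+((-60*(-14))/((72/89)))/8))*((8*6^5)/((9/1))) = 2500704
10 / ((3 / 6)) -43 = -23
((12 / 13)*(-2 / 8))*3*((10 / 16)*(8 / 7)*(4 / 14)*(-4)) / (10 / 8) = 288 / 637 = 0.45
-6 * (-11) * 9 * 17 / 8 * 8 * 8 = 80784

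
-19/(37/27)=-513/37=-13.86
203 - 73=130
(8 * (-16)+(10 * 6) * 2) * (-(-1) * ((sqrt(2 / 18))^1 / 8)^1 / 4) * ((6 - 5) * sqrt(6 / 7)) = -sqrt(42) / 84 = -0.08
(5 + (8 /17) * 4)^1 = 117 /17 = 6.88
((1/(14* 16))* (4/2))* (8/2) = 1/28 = 0.04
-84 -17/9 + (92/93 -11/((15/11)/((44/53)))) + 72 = -1448867/73935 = -19.60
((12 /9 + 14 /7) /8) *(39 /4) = 65 /16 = 4.06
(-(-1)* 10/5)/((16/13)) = 13/8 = 1.62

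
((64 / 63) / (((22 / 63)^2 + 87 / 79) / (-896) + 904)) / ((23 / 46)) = 570802176 / 253970909645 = 0.00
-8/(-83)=8/83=0.10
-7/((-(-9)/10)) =-70/9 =-7.78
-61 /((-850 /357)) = 1281 /50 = 25.62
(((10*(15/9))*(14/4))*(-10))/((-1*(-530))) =-175/159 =-1.10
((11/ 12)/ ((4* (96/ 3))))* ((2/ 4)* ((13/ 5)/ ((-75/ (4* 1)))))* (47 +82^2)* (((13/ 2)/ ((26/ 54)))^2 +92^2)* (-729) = 542489886081/ 25600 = 21191011.18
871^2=758641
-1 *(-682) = 682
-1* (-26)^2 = -676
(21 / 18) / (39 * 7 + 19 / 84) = 98 / 22951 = 0.00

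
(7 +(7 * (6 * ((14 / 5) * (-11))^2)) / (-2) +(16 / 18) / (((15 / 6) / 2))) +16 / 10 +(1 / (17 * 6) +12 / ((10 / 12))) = -152217551 / 7650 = -19897.72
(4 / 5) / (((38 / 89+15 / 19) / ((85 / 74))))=3382 / 4477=0.76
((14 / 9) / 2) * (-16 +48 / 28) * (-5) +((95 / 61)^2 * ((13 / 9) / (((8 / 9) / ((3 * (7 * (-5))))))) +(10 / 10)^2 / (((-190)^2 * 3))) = -866292805799 / 2417905800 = -358.28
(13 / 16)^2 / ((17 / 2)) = 169 / 2176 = 0.08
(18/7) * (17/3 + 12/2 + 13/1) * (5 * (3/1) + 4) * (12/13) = 101232/91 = 1112.44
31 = 31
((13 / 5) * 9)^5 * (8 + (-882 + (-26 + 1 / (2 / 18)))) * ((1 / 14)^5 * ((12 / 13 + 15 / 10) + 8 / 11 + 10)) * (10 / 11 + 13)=-78607817686679697 / 36975400000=-2125949.08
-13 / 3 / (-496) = 13 / 1488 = 0.01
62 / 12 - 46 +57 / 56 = -6689 / 168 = -39.82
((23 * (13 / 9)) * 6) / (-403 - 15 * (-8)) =-598 / 849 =-0.70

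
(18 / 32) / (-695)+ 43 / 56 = 0.77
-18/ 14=-9/ 7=-1.29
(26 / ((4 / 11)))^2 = 20449 / 4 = 5112.25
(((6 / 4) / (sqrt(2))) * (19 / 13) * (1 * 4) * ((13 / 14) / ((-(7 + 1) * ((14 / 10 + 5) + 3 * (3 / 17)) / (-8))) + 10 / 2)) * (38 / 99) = 804365 * sqrt(2) / 93093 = 12.22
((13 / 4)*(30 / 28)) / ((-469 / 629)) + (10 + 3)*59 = 20021833 / 26264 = 762.33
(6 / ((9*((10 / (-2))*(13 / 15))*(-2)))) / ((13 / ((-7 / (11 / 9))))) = -63 / 1859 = -0.03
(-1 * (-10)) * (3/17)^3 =270/4913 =0.05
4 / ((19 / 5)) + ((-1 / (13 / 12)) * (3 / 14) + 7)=13581 / 1729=7.85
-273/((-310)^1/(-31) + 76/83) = -7553/302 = -25.01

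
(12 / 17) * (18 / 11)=216 / 187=1.16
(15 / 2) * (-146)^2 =159870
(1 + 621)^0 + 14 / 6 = 10 / 3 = 3.33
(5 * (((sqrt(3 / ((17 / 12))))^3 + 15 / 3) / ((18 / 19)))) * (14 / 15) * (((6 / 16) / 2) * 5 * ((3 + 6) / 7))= 2565 * sqrt(17) / 578 + 475 / 16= 47.98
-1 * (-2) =2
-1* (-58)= 58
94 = 94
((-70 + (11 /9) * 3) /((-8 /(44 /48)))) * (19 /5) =28.88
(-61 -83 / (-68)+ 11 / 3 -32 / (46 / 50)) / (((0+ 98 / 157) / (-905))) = 60596552885 / 459816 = 131784.35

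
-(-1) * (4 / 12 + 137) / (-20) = -103 / 15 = -6.87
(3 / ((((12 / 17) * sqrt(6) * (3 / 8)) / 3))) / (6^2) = 17 * sqrt(6) / 108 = 0.39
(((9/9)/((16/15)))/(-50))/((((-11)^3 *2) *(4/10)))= 3/170368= 0.00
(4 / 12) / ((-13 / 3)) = -1 / 13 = -0.08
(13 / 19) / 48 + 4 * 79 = 288205 / 912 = 316.01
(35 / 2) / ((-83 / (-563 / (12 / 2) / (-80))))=-0.25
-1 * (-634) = 634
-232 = -232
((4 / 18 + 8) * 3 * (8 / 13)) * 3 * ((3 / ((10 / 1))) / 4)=222 / 65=3.42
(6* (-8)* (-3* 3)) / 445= 432 / 445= 0.97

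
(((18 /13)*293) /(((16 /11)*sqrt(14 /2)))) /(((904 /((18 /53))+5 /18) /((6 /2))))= 783189*sqrt(7) /17441788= 0.12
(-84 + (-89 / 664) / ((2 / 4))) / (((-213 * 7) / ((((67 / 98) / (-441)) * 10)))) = -9372295 / 10696714308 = -0.00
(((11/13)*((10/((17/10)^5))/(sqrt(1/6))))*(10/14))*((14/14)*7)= 55000000*sqrt(6)/18458141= 7.30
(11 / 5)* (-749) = -8239 / 5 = -1647.80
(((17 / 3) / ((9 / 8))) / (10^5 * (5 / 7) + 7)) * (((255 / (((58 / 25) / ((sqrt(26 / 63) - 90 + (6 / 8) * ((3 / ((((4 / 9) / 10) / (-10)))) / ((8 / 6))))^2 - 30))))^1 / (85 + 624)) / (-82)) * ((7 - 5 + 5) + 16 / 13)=-13750924643461625 / 56817090921292416 + 3227588125 * sqrt(182) / 65760521899644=-0.24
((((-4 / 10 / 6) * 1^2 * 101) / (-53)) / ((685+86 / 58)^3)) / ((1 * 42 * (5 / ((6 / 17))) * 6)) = 2463289 / 22393307356062652800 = 0.00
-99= -99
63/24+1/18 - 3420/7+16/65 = -15909721/32760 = -485.64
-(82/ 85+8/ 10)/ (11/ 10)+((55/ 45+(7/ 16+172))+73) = 6598853/ 26928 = 245.06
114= 114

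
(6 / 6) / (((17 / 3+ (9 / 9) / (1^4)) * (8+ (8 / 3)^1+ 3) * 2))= 9 / 1640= 0.01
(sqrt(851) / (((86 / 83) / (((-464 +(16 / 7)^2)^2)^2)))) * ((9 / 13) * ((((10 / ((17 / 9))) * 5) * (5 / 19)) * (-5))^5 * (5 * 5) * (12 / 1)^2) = -159329791247378553292837.50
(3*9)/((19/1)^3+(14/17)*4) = 459/116659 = 0.00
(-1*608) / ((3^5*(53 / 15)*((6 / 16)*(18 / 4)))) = -48640 / 115911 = -0.42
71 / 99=0.72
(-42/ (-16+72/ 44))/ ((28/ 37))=1221/ 316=3.86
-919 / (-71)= 12.94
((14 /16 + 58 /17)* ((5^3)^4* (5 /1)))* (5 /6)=3558349609375 /816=4360722560.51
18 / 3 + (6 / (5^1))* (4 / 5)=174 / 25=6.96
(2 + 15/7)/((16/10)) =145/56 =2.59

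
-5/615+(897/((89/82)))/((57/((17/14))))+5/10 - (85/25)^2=475945697/72797550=6.54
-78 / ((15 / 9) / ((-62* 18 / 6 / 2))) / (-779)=-21762 / 3895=-5.59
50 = 50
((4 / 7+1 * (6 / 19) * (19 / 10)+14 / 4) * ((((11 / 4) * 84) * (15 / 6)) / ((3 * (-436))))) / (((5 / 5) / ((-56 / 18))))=77 / 12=6.42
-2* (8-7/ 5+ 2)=-17.20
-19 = -19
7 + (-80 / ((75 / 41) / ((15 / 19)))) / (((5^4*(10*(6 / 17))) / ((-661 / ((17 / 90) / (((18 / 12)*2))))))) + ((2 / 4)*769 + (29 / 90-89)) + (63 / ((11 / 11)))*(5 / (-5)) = 43192448 / 106875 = 404.14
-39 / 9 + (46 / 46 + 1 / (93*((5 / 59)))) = -497 / 155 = -3.21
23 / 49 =0.47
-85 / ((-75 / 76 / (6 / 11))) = 46.98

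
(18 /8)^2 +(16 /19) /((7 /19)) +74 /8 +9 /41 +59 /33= 2819419 /151536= 18.61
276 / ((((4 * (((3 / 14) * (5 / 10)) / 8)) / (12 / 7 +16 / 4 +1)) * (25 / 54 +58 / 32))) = 14943744 / 983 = 15202.18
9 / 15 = 0.60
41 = 41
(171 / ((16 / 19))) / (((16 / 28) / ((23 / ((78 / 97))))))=10164.19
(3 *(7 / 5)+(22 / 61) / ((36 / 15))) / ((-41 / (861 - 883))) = 87571 / 37515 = 2.33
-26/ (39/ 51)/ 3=-11.33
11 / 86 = 0.13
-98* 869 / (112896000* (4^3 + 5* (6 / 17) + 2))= -14773 / 1327104000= -0.00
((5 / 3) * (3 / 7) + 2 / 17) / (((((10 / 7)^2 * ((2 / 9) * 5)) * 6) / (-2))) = -2079 / 17000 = -0.12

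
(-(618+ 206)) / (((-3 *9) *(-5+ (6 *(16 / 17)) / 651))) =-3039736 / 497151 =-6.11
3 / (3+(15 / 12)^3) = 192 / 317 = 0.61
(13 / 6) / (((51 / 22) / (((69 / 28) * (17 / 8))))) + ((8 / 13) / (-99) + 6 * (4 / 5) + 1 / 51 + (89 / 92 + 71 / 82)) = 266685835007 / 23107724640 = 11.54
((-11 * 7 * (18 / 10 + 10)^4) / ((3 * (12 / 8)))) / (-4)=933036797 / 11250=82936.60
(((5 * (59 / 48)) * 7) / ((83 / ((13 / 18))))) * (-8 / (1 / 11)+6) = -1100645 / 35856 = -30.70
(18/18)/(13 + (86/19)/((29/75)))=551/13613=0.04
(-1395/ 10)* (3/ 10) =-837/ 20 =-41.85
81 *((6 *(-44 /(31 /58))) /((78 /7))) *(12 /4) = -4340952 /403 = -10771.59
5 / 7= 0.71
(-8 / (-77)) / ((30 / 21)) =4 / 55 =0.07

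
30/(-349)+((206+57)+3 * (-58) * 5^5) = -189676993/349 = -543487.09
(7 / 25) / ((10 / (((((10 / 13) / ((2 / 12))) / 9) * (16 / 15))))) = 224 / 14625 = 0.02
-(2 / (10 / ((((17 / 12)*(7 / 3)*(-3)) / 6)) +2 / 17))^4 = -200533921 / 15527402881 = -0.01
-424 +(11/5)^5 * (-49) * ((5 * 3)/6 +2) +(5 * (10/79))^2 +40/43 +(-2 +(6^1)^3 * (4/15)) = -19675750797733/1677268750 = -11730.83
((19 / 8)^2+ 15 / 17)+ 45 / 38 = 159323 / 20672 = 7.71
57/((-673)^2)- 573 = -259528260/452929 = -573.00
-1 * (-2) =2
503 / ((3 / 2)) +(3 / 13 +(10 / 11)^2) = 1587427 / 4719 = 336.39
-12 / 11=-1.09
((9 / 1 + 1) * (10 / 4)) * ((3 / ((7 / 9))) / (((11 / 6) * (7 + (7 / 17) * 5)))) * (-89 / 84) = -6.15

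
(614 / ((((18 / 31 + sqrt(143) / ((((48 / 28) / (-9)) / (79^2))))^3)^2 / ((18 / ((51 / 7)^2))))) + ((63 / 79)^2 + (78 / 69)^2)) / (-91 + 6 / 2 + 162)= 9589749890111182723637667901422724014456352506511360 * sqrt(143) / 16585130238370932368089885547062401447110508001948086234822072469613134742239890384433643589 + 433334983400789206390940770314789158947437243744201191163025987372822526598613334806227630419753549 / 16755221263937997406695768692334963211513143729570137094246845699982963173748987040416514334935230426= 0.03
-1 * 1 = -1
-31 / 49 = -0.63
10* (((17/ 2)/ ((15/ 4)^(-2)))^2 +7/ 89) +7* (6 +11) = 6516086557/ 45568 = 142996.98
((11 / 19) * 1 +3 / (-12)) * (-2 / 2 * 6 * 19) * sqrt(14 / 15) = -5 * sqrt(210) / 2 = -36.23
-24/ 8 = -3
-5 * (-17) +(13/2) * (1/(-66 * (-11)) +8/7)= 939535/10164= 92.44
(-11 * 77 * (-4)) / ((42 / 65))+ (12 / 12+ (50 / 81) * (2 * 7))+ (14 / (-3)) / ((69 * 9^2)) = 88076623 / 16767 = 5252.97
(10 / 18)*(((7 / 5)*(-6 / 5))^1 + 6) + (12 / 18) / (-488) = 8779 / 3660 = 2.40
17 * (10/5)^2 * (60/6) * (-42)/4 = -7140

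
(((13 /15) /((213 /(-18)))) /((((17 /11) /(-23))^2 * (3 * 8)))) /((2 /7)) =-2.37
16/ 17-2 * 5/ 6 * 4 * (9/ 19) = -716/ 323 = -2.22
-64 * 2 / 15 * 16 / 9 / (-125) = 2048 / 16875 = 0.12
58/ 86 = 29/ 43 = 0.67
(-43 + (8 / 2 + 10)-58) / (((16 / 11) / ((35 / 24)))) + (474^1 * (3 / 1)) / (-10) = -146833 / 640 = -229.43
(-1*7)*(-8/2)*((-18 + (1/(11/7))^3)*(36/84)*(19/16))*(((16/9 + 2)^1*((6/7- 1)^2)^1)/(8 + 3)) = -7627645/4304454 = -1.77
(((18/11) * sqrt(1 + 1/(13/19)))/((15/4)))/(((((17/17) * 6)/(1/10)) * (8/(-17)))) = -17 * sqrt(26)/3575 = -0.02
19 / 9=2.11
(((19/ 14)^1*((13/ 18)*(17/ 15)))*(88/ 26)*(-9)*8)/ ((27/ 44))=-1250656/ 2835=-441.15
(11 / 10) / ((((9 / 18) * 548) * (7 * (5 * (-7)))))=-11 / 671300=-0.00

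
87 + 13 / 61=5320 / 61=87.21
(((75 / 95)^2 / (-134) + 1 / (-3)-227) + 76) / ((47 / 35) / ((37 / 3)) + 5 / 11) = -268.60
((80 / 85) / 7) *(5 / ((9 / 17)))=1.27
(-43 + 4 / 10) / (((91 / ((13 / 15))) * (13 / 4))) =-284 / 2275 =-0.12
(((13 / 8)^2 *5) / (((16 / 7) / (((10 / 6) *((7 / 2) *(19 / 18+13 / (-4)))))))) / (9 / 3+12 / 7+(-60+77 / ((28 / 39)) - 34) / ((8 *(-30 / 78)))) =-572424125 / 3158784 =-181.22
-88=-88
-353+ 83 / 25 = -8742 / 25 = -349.68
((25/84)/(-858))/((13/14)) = -25/66924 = -0.00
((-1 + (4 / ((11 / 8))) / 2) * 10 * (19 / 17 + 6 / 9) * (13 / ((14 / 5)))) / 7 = 21125 / 3927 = 5.38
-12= -12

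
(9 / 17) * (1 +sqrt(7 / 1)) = 9 / 17 +9 * sqrt(7) / 17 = 1.93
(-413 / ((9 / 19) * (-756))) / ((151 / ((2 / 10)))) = 1121 / 733860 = 0.00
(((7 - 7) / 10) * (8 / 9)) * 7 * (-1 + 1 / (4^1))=0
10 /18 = 5 /9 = 0.56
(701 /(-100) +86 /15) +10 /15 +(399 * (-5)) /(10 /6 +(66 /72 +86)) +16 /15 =-7036369 /318900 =-22.06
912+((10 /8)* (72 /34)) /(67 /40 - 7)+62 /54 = 29742385 /32589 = 912.65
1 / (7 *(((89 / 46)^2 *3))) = 2116 / 166341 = 0.01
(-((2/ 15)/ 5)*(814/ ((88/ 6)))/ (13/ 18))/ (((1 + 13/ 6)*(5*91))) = -3996/ 2809625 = -0.00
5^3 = 125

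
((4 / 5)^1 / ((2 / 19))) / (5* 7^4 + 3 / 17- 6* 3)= 323 / 509455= 0.00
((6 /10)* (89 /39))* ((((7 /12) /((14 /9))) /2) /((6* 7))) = 0.01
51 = 51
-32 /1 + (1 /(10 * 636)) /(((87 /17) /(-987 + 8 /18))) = -159507103 /4979880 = -32.03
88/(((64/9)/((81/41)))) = 8019/328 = 24.45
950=950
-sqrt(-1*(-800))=-28.28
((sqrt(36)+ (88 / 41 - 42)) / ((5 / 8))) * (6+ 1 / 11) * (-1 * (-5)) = -743968 / 451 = -1649.60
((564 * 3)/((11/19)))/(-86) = -16074/473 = -33.98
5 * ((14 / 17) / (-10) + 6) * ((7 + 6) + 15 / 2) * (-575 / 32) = -11858225 / 1088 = -10899.10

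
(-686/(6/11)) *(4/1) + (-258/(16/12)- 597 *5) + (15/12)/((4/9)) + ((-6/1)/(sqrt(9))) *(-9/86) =-16937483/2064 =-8206.14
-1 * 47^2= -2209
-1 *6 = -6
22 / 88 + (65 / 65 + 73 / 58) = 291 / 116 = 2.51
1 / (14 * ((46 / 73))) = 73 / 644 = 0.11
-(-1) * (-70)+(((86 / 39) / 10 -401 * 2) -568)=-1439.78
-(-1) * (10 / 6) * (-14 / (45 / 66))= -308 / 9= -34.22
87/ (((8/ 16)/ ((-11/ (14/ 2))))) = -1914/ 7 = -273.43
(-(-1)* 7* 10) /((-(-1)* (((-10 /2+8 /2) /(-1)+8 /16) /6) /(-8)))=-2240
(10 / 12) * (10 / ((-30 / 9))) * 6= -15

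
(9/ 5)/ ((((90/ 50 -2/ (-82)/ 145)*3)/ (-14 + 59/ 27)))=-379291/ 96318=-3.94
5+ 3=8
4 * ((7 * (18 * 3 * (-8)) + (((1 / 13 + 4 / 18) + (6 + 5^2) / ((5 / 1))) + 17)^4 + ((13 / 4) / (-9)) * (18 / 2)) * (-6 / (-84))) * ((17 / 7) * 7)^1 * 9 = 2404405097021517383 / 182183478750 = 13197712.07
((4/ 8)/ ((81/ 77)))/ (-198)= -7/ 2916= -0.00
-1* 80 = -80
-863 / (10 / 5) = -863 / 2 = -431.50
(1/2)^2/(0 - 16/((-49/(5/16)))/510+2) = 2499/19994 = 0.12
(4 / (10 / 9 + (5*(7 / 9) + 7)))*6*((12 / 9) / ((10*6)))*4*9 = 8 / 5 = 1.60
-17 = -17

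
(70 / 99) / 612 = 35 / 30294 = 0.00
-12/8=-3/2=-1.50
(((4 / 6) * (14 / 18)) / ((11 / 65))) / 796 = 455 / 118206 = 0.00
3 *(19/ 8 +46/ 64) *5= 46.41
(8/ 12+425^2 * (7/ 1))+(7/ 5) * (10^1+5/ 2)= 7586359/ 6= 1264393.17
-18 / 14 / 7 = -9 / 49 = -0.18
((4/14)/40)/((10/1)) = 1/1400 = 0.00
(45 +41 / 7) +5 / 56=2853 / 56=50.95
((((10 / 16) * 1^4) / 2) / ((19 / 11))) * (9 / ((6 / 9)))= 1485 / 608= 2.44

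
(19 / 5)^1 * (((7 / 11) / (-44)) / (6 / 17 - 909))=119 / 1967460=0.00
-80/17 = -4.71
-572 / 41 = -13.95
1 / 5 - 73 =-364 / 5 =-72.80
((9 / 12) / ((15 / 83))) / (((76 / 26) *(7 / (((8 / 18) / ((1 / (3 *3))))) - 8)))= -1079 / 4750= -0.23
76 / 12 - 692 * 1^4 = -685.67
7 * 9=63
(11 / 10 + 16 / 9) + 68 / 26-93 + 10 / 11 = -1114513 / 12870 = -86.60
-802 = -802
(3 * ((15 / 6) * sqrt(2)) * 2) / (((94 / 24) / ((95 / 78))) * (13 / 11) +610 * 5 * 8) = 31350 * sqrt(2) / 51003943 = 0.00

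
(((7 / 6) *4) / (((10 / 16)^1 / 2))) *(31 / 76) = 1736 / 285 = 6.09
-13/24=-0.54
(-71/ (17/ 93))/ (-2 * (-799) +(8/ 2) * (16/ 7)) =-0.24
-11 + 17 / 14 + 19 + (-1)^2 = 143 / 14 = 10.21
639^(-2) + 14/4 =2858249/816642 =3.50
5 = 5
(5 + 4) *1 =9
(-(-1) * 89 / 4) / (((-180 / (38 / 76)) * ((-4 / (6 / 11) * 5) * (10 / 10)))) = 89 / 52800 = 0.00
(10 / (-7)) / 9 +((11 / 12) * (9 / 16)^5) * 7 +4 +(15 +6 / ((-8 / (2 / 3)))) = 4942000505 / 264241152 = 18.70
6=6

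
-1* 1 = -1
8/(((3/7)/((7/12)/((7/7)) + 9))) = 178.89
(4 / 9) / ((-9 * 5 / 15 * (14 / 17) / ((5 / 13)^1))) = -170 / 2457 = -0.07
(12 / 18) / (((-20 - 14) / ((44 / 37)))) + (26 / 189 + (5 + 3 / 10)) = 6436513 / 1188810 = 5.41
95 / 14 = 6.79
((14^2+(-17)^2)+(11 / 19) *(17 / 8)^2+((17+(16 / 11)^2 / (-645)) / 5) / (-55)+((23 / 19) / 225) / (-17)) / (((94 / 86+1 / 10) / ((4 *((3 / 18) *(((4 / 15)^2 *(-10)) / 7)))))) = -1297874303318702 / 46893459083625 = -27.68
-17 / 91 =-0.19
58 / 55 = 1.05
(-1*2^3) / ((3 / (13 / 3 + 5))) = -224 / 9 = -24.89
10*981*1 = 9810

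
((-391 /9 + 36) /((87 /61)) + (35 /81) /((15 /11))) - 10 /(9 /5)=-73700 /7047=-10.46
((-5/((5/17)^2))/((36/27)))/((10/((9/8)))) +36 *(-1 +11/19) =-609057/30400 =-20.03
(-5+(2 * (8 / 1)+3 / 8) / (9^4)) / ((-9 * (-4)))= -262309 / 1889568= -0.14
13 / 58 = 0.22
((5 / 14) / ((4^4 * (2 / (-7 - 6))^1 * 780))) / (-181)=1 / 15568896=0.00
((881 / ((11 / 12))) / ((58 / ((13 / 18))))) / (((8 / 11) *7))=11453 / 4872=2.35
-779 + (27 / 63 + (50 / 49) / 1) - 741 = -74409 / 49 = -1518.55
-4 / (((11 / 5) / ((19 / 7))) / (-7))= 380 / 11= 34.55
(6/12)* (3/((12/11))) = 11/8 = 1.38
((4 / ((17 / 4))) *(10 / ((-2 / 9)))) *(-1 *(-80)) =-57600 / 17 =-3388.24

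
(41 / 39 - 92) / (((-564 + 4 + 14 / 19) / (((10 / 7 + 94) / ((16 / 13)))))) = 11254631 / 892584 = 12.61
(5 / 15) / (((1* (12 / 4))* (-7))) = -1 / 63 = -0.02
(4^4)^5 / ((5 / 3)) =3298534883328 / 5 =659706976665.60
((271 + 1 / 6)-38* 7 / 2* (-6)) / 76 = 6415 / 456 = 14.07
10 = 10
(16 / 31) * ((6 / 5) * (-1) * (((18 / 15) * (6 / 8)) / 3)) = -144 / 775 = -0.19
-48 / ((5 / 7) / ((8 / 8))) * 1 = -336 / 5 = -67.20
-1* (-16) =16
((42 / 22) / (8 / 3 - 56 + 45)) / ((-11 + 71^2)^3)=-63 / 34997469925000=-0.00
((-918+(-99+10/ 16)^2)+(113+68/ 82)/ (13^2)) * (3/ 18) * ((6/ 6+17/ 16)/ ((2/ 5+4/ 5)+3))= 16435751035/ 22923264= 716.99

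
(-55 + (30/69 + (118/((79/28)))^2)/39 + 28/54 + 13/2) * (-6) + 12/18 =325635619/16794531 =19.39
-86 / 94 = -43 / 47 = -0.91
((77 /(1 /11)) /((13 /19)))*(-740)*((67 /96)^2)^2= -59994018196805 /276037632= -217340.00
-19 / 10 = -1.90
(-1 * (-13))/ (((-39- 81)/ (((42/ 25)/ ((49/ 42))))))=-39/ 250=-0.16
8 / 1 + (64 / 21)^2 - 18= -314 / 441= -0.71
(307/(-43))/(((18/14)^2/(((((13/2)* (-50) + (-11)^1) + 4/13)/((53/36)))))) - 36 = 252991460/266643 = 948.80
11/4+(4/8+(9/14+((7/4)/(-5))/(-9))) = 2477/630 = 3.93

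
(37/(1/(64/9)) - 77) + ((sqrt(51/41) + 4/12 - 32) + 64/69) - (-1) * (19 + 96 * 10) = sqrt(2091)/41 + 234815/207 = 1135.49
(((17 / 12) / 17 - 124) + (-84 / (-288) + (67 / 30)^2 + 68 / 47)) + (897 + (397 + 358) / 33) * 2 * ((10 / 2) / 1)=8451334601 / 930600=9081.60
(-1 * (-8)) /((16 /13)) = 13 /2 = 6.50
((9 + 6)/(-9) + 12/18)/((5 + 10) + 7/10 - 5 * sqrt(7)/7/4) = -43960/689547 - 500 * sqrt(7)/689547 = -0.07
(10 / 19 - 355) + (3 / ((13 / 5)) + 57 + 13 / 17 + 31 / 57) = -3716257 / 12597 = -295.01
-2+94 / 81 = -68 / 81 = -0.84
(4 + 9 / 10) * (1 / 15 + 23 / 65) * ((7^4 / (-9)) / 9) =-4823609 / 78975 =-61.08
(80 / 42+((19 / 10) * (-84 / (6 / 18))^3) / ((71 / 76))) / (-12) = 60659398274 / 22365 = 2712246.74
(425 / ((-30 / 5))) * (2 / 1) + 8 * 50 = 775 / 3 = 258.33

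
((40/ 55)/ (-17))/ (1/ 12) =-96/ 187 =-0.51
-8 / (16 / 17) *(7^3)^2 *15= -30000495 / 2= -15000247.50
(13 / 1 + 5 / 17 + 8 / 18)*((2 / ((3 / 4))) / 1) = 16816 / 459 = 36.64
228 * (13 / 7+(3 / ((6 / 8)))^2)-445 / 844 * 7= 24032195 / 5908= 4067.74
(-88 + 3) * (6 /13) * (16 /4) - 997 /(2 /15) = -198495 /26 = -7634.42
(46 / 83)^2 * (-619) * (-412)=539639248 / 6889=78333.47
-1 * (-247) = 247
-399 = -399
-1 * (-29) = 29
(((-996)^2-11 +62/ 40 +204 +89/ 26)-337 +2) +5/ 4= 128944429/ 130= 991880.22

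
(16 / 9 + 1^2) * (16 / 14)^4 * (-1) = -102400 / 21609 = -4.74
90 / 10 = 9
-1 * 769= -769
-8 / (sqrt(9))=-8 / 3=-2.67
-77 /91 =-11 /13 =-0.85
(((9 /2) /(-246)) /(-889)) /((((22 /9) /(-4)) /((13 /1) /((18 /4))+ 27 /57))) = -1725 /15235682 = -0.00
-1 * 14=-14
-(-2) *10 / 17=20 / 17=1.18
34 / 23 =1.48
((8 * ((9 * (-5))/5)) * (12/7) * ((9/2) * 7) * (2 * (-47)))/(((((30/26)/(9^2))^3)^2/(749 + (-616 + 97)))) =31437980506987882206912/3125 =10060153762236122306.21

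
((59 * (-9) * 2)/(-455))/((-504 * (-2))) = 59/25480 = 0.00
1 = 1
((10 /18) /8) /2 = 5 /144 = 0.03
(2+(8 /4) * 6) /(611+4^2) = 0.02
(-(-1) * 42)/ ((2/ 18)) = 378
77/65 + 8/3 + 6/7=6427/1365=4.71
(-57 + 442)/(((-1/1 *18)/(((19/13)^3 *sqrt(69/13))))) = -2640715 *sqrt(897)/514098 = -153.84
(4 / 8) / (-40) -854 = -68321 / 80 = -854.01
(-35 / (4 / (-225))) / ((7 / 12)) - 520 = 2855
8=8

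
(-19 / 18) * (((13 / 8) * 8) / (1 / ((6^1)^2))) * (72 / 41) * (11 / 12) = -32604 / 41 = -795.22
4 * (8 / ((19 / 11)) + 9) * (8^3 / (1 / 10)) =279174.74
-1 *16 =-16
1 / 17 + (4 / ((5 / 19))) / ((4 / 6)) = 1943 / 85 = 22.86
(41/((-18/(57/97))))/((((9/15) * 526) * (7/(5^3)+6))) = -486875/695225772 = -0.00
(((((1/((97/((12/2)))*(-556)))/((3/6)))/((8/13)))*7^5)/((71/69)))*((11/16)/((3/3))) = -497504007/122533504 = -4.06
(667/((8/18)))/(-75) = -2001/100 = -20.01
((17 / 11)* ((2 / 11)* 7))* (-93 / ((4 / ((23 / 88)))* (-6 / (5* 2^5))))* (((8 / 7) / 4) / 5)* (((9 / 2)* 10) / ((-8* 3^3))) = -60605 / 15972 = -3.79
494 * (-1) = -494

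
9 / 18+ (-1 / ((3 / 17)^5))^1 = -2839471 / 486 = -5842.53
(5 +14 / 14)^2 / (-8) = -9 / 2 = -4.50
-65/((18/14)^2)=-3185/81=-39.32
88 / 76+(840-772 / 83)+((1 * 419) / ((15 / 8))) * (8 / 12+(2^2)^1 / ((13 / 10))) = 1539196414 / 922545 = 1668.42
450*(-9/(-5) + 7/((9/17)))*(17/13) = 8840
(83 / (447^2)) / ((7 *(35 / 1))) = 83 / 48953205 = 0.00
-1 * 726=-726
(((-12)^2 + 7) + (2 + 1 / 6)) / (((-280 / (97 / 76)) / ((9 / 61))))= -267429 / 2596160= -0.10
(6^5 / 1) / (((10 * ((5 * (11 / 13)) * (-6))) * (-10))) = 3.06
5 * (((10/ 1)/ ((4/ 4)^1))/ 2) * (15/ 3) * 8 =1000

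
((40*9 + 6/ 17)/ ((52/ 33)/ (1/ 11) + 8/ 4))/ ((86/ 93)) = 854577/ 42398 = 20.16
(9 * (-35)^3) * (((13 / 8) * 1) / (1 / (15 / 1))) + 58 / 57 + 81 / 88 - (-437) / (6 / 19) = -9404317.35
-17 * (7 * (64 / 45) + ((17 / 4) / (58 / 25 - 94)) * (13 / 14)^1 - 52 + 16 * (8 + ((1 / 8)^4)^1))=-22496189437 / 15402240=-1460.58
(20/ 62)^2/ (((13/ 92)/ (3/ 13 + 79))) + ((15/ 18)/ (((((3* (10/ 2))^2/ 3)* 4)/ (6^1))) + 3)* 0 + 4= 10125636/ 162409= 62.35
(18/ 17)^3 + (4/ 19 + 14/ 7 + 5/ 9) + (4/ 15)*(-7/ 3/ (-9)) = 152064161/ 37805535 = 4.02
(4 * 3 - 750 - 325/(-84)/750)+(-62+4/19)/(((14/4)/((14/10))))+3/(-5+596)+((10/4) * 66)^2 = 26462.29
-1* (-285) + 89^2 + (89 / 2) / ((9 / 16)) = 74566 / 9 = 8285.11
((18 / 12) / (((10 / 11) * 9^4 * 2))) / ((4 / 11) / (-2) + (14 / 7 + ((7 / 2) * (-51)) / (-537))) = 21659 / 370434060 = 0.00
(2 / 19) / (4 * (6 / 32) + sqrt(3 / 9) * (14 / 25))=45000 / 261041 - 11200 * sqrt(3) / 261041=0.10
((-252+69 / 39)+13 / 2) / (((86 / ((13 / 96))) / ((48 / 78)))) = -6337 / 26832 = -0.24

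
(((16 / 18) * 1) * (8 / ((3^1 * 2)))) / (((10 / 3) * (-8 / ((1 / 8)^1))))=-1 / 180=-0.01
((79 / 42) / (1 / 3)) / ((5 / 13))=14.67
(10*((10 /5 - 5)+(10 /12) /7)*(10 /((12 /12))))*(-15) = 30250 /7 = 4321.43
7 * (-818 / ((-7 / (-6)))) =-4908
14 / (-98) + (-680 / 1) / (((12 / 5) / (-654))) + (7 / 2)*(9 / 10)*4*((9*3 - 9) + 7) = 1299304 / 7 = 185614.86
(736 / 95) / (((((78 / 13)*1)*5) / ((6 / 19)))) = 736 / 9025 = 0.08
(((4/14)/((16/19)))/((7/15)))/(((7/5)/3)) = 4275/2744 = 1.56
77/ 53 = 1.45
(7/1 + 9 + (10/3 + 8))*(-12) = -328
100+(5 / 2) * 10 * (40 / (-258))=12400 / 129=96.12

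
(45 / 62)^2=2025 / 3844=0.53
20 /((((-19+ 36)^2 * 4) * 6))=5 /1734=0.00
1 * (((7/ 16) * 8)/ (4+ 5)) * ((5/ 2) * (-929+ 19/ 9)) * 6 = -145985/ 27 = -5406.85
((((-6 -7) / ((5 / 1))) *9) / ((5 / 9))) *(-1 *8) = 8424 / 25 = 336.96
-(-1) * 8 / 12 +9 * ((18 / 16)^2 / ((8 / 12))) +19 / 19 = 7201 / 384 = 18.75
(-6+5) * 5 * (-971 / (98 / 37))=179635 / 98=1833.01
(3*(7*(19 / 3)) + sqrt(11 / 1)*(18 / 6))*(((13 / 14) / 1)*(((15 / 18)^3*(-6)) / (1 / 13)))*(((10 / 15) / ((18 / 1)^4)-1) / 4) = 3326405875*sqrt(11) / 105815808 + 63201711625 / 45349632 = 1497.92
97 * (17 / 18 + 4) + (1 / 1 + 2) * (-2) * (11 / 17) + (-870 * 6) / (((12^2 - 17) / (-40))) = 82380571 / 38862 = 2119.82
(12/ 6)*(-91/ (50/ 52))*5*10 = -9464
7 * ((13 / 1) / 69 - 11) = -5222 / 69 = -75.68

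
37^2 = 1369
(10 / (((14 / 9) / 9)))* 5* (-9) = -2603.57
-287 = -287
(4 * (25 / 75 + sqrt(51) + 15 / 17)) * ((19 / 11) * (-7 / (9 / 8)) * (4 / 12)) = -4256 * sqrt(51) / 297 - 263872 / 15147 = -119.76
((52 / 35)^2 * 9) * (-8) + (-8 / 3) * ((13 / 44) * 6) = -2205268 / 13475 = -163.66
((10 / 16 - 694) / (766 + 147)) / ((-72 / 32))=1849 / 5478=0.34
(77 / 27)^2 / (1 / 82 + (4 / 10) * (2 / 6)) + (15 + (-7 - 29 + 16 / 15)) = 7819249 / 217485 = 35.95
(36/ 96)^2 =9/ 64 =0.14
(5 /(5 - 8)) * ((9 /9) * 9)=-15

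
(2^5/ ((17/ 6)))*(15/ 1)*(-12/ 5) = -6912/ 17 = -406.59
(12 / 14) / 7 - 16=-15.88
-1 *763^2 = -582169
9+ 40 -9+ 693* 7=4891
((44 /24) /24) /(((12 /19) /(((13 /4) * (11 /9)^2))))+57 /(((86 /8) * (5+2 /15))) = 3003276667 /1853736192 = 1.62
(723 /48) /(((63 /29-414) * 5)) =-6989 /955440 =-0.01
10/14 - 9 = -58/7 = -8.29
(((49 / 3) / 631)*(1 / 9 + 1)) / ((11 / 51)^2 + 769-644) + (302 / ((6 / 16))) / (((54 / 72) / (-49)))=-48591949937153 / 923536017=-52615.11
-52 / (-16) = 13 / 4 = 3.25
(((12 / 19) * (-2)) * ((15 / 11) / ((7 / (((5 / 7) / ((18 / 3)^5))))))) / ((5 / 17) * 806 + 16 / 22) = -425 / 4470967368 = -0.00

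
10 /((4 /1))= 5 /2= 2.50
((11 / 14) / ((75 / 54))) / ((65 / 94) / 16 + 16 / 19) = 314336 / 491925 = 0.64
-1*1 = -1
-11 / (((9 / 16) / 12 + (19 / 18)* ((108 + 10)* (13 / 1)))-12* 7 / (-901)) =-5708736 / 840410183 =-0.01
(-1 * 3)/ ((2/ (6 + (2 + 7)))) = -45/ 2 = -22.50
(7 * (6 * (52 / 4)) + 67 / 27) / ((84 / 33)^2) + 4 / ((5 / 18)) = 10483541 / 105840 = 99.05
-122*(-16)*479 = 935008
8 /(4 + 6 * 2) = 1 /2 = 0.50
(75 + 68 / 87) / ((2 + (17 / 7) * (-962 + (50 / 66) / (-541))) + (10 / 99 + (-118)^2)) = 823933803 / 126009963263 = 0.01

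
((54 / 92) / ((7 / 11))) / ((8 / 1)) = 0.12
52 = 52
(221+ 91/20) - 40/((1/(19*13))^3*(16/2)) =-1506917789/20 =-75345889.45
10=10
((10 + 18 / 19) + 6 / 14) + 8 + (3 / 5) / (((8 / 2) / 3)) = 52737 / 2660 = 19.83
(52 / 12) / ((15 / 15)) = 13 / 3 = 4.33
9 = 9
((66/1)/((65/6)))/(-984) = -33/5330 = -0.01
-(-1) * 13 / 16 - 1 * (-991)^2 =-15713283 / 16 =-982080.19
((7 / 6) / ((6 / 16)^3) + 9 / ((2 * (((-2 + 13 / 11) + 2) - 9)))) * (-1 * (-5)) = 1501025 / 13932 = 107.74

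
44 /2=22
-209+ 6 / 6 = -208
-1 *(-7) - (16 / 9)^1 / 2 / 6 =185 / 27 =6.85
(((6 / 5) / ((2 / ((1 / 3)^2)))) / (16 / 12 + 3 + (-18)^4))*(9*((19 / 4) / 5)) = 171 / 31494100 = 0.00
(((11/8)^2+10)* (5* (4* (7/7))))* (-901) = -3428305/16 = -214269.06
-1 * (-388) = 388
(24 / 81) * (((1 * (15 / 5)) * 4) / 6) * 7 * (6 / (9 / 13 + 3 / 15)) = 7280 / 261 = 27.89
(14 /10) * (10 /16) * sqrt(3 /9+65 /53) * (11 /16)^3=9317 * sqrt(9858) /2605056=0.36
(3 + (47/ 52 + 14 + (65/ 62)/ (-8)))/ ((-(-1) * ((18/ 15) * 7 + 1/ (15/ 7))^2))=25784775/ 114058672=0.23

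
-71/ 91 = -0.78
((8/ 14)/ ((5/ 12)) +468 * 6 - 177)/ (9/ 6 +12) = 20474/ 105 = 194.99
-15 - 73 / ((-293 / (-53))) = -8264 / 293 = -28.20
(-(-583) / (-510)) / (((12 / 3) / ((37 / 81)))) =-0.13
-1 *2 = -2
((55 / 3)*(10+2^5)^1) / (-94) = -385 / 47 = -8.19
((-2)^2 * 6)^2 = 576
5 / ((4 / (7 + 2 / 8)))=145 / 16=9.06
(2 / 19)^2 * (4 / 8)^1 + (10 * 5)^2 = 902502 / 361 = 2500.01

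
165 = 165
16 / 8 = 2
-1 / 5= -0.20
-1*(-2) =2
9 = 9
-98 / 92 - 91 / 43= -6293 / 1978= -3.18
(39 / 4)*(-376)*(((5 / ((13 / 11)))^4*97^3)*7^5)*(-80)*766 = 2425627042549462890600000 / 2197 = 1104063287459928489121.53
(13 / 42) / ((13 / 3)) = 0.07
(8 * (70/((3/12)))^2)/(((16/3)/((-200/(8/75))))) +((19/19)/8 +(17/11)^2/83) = -17715851987645/80344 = -220499999.85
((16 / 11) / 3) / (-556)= -4 / 4587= -0.00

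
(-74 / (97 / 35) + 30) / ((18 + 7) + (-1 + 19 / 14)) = 896 / 6887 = 0.13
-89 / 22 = -4.05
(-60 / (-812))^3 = 3375 / 8365427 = 0.00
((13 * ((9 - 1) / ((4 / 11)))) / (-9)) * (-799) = 228514 / 9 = 25390.44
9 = 9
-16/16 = -1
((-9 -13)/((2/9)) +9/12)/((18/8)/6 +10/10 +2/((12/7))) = -2358/61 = -38.66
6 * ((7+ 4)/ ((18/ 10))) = 110/ 3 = 36.67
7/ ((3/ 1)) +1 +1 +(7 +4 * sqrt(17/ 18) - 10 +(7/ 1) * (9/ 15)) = 2 * sqrt(34)/ 3 +83/ 15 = 9.42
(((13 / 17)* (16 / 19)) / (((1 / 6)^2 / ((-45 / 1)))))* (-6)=2021760 / 323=6259.32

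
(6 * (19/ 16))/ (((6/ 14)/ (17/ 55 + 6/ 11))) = 6251/ 440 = 14.21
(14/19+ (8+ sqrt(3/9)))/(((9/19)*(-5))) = -166/45- 19*sqrt(3)/135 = -3.93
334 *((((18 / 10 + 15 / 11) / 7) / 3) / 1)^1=50.32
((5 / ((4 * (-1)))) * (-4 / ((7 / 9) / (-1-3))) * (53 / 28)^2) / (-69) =42135 / 31556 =1.34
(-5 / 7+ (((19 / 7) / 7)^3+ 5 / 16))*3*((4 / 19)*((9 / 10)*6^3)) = -471350259 / 11176655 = -42.17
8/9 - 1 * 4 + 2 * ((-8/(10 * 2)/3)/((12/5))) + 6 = 25/9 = 2.78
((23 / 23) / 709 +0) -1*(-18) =12763 / 709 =18.00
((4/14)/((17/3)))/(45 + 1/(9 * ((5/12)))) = 90/80801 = 0.00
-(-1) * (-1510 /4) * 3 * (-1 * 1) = 2265 /2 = 1132.50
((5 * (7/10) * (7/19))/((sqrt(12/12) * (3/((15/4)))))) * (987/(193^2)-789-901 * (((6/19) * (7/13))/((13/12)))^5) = -1229028345818118517170814875/966339513455951601285124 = -1271.84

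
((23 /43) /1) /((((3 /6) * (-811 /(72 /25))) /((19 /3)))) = -20976 /871825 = -0.02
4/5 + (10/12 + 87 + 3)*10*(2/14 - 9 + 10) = 109084/105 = 1038.90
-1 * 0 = 0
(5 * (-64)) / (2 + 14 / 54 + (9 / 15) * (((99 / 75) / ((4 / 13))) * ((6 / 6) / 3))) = -4320000 / 42083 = -102.65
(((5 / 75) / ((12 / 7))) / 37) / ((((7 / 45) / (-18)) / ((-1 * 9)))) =81 / 74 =1.09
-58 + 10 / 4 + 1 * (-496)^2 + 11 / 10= 1229808 / 5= 245961.60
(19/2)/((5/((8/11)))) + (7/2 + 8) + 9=2407/110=21.88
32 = 32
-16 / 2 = -8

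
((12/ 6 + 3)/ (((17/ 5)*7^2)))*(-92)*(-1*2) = 4600/ 833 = 5.52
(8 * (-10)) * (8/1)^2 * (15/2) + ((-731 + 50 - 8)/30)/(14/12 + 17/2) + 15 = -11132339/290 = -38387.38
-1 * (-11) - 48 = -37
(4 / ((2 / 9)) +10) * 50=1400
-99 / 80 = -1.24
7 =7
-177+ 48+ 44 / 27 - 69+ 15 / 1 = -4897 / 27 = -181.37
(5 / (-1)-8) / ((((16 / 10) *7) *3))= -65 / 168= -0.39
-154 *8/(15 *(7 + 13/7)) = -4312/465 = -9.27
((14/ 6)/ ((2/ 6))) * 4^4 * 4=7168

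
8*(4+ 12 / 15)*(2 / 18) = 64 / 15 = 4.27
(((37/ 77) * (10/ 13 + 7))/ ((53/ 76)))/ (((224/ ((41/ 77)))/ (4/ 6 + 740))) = 294023423/ 31195164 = 9.43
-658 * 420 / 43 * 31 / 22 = -4283580 / 473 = -9056.19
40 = 40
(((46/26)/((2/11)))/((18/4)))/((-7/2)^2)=1012/5733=0.18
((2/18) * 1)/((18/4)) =2/81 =0.02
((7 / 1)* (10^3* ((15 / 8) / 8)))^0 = 1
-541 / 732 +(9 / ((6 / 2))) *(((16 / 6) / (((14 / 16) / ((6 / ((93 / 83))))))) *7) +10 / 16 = 15548359 / 45384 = 342.60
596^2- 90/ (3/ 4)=355096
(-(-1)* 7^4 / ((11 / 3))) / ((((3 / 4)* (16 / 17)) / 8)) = 81634 / 11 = 7421.27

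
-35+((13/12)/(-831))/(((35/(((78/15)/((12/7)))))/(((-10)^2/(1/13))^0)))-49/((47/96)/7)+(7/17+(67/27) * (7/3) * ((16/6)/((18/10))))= -70340327479111/96806680200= -726.61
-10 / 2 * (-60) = 300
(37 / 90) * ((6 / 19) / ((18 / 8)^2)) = 592 / 23085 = 0.03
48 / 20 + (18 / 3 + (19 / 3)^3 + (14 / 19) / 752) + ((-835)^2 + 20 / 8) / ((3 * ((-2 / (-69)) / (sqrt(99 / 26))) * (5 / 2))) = 253105721 / 964440 + 19243479 * sqrt(286) / 52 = 6258661.66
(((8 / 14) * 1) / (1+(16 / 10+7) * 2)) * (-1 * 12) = -240 / 637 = -0.38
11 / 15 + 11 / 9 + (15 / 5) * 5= 16.96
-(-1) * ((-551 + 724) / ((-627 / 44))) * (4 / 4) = -12.14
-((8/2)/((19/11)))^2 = -1936/361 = -5.36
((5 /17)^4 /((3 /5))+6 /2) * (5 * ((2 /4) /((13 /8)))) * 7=105673960 /3257319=32.44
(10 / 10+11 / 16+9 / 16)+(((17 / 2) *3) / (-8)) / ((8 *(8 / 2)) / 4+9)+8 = 161 / 16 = 10.06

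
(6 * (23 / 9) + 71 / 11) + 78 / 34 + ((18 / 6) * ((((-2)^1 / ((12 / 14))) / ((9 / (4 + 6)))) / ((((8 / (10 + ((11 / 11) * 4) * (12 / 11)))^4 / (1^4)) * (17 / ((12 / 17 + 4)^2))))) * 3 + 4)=-62102723864 / 215793699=-287.79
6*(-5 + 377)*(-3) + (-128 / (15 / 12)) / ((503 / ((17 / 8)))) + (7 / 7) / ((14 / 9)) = -235758757 / 35210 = -6695.79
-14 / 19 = -0.74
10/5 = 2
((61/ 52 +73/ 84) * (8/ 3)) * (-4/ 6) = -8920/ 2457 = -3.63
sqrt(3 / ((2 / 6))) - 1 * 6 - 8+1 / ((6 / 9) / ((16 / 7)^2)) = -155 / 49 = -3.16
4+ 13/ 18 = 85/ 18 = 4.72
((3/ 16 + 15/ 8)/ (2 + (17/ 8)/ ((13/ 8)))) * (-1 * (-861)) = 369369/ 688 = 536.87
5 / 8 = 0.62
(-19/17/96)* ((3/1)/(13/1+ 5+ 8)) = -19/14144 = -0.00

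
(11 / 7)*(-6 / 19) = -66 / 133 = -0.50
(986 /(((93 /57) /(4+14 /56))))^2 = 25357059121 /3844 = 6596529.43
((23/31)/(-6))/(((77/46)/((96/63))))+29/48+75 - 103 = -27.51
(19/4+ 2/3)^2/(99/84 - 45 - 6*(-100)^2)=-29575/60524172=-0.00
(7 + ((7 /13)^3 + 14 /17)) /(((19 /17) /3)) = 894096 /41743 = 21.42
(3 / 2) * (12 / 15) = 6 / 5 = 1.20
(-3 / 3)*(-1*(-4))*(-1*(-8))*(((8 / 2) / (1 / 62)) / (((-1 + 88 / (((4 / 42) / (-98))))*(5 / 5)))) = 0.09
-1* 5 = -5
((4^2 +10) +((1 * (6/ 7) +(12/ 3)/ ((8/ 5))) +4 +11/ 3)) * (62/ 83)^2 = 2988710/ 144669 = 20.66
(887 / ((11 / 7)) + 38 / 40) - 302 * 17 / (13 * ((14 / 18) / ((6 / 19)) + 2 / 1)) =476.92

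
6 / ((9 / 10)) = 20 / 3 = 6.67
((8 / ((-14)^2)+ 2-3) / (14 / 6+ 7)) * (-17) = 2397 / 1372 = 1.75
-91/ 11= -8.27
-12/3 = -4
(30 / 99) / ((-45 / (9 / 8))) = -1 / 132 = -0.01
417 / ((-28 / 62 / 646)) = -4175421 / 7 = -596488.71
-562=-562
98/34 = 49/17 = 2.88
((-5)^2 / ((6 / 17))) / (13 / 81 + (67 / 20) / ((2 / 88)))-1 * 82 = -9743593 / 119524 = -81.52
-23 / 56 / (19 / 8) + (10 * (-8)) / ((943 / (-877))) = 9309591 / 125419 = 74.23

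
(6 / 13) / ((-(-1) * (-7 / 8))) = -48 / 91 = -0.53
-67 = -67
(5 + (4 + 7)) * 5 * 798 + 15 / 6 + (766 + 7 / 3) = 387665 / 6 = 64610.83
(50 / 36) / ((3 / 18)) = 8.33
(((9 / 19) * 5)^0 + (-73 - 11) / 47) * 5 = -185 / 47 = -3.94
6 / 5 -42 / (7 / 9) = -264 / 5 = -52.80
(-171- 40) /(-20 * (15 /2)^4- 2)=844 /253133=0.00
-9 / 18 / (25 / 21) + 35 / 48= 371 / 1200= 0.31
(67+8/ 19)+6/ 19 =1287/ 19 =67.74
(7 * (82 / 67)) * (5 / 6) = 1435 / 201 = 7.14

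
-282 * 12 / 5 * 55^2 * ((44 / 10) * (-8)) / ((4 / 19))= 342311904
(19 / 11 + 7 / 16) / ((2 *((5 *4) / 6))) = 1143 / 3520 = 0.32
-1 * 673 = -673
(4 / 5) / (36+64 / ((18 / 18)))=0.01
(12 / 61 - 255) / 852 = -5181 / 17324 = -0.30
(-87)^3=-658503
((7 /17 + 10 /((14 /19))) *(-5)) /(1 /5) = -41600 /119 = -349.58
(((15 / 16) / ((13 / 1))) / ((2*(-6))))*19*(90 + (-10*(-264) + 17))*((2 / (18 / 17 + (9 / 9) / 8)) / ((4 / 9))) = -39927645 / 33488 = -1192.30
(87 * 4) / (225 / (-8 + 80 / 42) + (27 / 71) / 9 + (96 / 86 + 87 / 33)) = -1495921152 / 142366843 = -10.51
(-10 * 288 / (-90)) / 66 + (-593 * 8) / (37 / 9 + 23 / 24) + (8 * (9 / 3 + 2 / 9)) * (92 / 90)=-295609792 / 325215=-908.97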